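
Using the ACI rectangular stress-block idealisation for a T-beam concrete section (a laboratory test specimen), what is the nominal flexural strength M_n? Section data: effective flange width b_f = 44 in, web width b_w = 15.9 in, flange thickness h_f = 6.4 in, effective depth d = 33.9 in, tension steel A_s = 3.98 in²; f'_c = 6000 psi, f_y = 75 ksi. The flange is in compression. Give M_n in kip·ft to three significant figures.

Tension: T = A_s f_y = 3.98 × 75 = 298.5 kips.
Try a within the flange: a = T/(0.85 f'_c b_f) = 298.5/(0.85 × 6 × 44) = 1.330 in.
Since a = 1.330 ≤ h_f = 6.4 in, the stress block lies entirely in the flange; analyse as a rectangular beam of width b_f.
M_n = T(d − a/2) = 298.5 × (33.9 − 0.665) = 9920.6 kip·in.
M_n = 9920.6/12 = 826.72 kip·ft.

M_n ≈ 827 kip·ft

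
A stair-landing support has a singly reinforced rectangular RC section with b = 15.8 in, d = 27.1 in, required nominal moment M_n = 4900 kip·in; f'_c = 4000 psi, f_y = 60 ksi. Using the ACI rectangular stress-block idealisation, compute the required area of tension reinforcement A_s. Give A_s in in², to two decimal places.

A_s ≈ 3.23 in²

From M_n = 0.85 f'_c a b (d − a/2):
a = d − √(d² − 2M_n/(0.85 f'_c b)) = 27.1 − √(27.1² − 2 × 4900/(0.85 × 4 × 15.8)) = 3.606 in.
A_s = 0.85 f'_c a b / f_y = 0.85 × 4 × 3.606 × 15.8 / 60 = 3.229 in².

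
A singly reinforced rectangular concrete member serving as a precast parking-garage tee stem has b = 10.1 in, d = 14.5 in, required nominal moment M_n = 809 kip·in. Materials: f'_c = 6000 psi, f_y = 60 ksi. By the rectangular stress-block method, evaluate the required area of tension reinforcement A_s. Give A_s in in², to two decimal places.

A_s ≈ 0.97 in²

From M_n = 0.85 f'_c a b (d − a/2):
a = d − √(d² − 2M_n/(0.85 f'_c b)) = 14.5 − √(14.5² − 2 × 809/(0.85 × 6 × 10.1)) = 1.127 in.
A_s = 0.85 f'_c a b / f_y = 0.85 × 6 × 1.127 × 10.1 / 60 = 0.968 in².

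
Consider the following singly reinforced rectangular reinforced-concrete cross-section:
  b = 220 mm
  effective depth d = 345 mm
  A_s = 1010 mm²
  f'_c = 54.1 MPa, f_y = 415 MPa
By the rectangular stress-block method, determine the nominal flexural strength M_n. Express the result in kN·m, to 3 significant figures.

T = A_s f_y = 1010 × 415 = 419150 N = 419.15 kN.
From C = T: a = T/(0.85 f'_c b) = 419150/(0.85 × 54.1 × 220) = 41.43 mm.
M_n = T(d − a/2) = 419.15 kN × (345 − 20.715) mm = 135.92 kN·m.

M_n ≈ 136 kN·m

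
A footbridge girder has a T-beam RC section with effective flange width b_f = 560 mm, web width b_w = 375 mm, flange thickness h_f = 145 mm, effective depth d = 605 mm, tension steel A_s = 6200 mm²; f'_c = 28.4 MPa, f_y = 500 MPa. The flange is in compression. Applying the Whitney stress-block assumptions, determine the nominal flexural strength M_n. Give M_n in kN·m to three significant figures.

Tension: T = A_s f_y = 6200 × 500 = 3100000 N.
Try a within the flange: a = T/(0.85 f'_c b_f) = 3100000/(0.85 × 28.4 × 560) = 229.32 mm.
a = 229.32 > h_f = 145 mm: the block extends into the web. Split into flange-overhang and web parts.
C_f = 0.85 f'_c (b_f − b_w) h_f = 0.85 × 28.4 × (560 − 375) × 145 = 647556 N.
Remaining web compression depth: a_w = (T − C_f)/(0.85 f'_c b_w) = (3100000 − 647556)/(0.85 × 28.4 × 375) = 270.91 mm.
M_n = C_f(d − h_f/2) + (T − C_f)(d − a_w/2) = 647556 × (605 − 72.5) + 2452444 × (605 − 135.455) = 344.82 + 1151.53 = 1496.35 × 10⁶ N·mm.
M_n = 1496.35 kN·m.

M_n ≈ 1500 kN·m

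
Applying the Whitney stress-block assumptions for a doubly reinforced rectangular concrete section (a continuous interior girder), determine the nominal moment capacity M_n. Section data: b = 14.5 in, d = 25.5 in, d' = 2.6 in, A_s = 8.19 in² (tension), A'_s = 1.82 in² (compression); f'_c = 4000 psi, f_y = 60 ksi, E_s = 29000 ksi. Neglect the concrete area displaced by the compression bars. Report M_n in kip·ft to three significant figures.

M_n ≈ 897 kip·ft

Assume both steels yield.
a = (A_s − A'_s) f_y/(0.85 f'_c b) = (8.19 − 1.82) × 60/(0.85 × 4 × 14.5) = 7.753 in.
c = a/β₁ = 7.753/0.85 = 9.121 in; ε'_s = 0.003(c − d')/c = 0.0021 ≥ ε_y = 0.0021, so the compression steel yields.
M_n = (A_s − A'_s) f_y (d − a/2) + A'_s f_y (d − d') = 382.2 × (25.5 − 3.8765) + 109.2 × (25.5 − 2.6) = 8264.5 + 2500.7 = 10765.2 kip·in = 10765.2/12 = 897.10 kip·ft.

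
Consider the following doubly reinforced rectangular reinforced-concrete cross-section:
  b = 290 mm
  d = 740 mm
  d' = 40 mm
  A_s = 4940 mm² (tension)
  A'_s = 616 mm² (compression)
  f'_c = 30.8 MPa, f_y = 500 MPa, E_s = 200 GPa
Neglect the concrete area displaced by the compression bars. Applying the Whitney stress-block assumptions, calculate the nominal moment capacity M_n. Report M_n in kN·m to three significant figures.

M_n ≈ 1510 kN·m

Assume both tension and compression steel yield.
Net tension couple steel: A_s − A'_s = 4324 mm².
a = (A_s − A'_s) f_y / (0.85 f'_c b) = 2162000/(0.85 × 30.8 × 290) = 284.77 mm.
c = a/β₁ = 284.77/0.83 = 343.10 mm; ε'_s = 0.003(c − d')/c = 0.0027 ≥ f_y/E_s = 0.0025, so compression steel does yield.
M_n = (A_s − A'_s) f_y (d − a/2) + A'_s f_y (d − d') = [2162000 × (740 − 142.385) + 308000 × (740 − 40)] × 10⁻⁶ = 1292.04 + 215.60 = 1507.64 kN·m.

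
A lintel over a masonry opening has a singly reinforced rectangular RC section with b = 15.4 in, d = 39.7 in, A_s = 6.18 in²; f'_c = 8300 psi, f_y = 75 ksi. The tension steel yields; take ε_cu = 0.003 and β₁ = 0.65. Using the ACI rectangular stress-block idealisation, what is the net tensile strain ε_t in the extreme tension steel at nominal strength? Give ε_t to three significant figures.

a = A_s f_y/(0.85 f'_c b) = 4.266 in.
β₁ = 0.65, so c = a/β₁ = 4.266/0.65 = 6.563 in.
From the linear strain diagram with ε_cu = 0.003: ε_t = 0.003 (d − c)/c = 0.003 × (39.7 − 6.563)/6.563 = 0.0151.
Since ε_t ≥ 0.005, the section is tension-controlled.

ε_t ≈ 0.0151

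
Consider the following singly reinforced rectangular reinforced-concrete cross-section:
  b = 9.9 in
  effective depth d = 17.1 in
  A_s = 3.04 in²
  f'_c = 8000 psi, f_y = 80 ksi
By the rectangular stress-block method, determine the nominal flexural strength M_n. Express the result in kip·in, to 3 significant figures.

T = A_s f_y = 3.04 × 80 = 243.2 kips.
a = T/(0.85 f'_c b) = 243.2/(0.85 × 8 × 9.9) = 3.613 in.
M_n = T(d − a/2) = 243.2 × (17.1 − 1.8065) = 3719.4 kip·in.

M_n ≈ 3720 kip·in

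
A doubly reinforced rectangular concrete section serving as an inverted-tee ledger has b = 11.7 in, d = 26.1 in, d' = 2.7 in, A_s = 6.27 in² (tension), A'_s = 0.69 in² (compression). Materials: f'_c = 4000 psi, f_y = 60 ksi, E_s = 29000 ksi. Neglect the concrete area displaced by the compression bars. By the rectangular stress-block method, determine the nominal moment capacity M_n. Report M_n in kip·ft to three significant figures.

M_n ≈ 692 kip·ft

Assume both steels yield.
a = (A_s − A'_s) f_y/(0.85 f'_c b) = (6.27 − 0.69) × 60/(0.85 × 4 × 11.7) = 8.416 in.
c = a/β₁ = 8.416/0.85 = 9.901 in; ε'_s = 0.003(c − d')/c = 0.0022 ≥ ε_y = 0.0021, so the compression steel yields.
M_n = (A_s − A'_s) f_y (d − a/2) + A'_s f_y (d − d') = 334.8 × (26.1 − 4.208) + 41.4 × (26.1 − 2.7) = 7329.4 + 968.8 = 8298.2 kip·in = 8298.2/12 = 691.52 kip·ft.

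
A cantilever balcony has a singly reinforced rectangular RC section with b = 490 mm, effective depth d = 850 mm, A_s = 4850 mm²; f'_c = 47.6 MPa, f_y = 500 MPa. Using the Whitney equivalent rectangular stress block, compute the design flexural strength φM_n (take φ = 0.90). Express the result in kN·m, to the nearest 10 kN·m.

T = A_s f_y = 4850 × 500 = 2425000 N = 2425 kN.
From C = T: a = T/(0.85 f'_c b) = 2425000/(0.85 × 47.6 × 490) = 122.32 mm.
M_n = T(d − a/2) = 2425 kN × (850 − 61.16) mm = 1912.94 kN·m.
φM_n = 0.90 × 1912.94 = 1721.65 kN·m.

φM_n ≈ 1720 kN·m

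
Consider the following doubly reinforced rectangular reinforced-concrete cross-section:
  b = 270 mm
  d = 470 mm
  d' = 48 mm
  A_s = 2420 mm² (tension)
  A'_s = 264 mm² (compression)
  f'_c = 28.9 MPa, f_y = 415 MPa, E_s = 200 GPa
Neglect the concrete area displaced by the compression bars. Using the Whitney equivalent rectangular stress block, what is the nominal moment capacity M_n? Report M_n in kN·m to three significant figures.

M_n ≈ 406 kN·m

Assume both tension and compression steel yield.
Net tension couple steel: A_s − A'_s = 2156 mm².
a = (A_s − A'_s) f_y / (0.85 f'_c b) = 894740/(0.85 × 28.9 × 270) = 134.90 mm.
c = a/β₁ = 134.90/0.844 = 159.83 mm; ε'_s = 0.003(c − d')/c = 0.0021 ≥ f_y/E_s = 0.0021, so compression steel does yield.
M_n = (A_s − A'_s) f_y (d − a/2) + A'_s f_y (d − d') = [894740 × (470 − 67.45) + 109560 × (470 − 48)] × 10⁻⁶ = 360.18 + 46.23 = 406.41 kN·m.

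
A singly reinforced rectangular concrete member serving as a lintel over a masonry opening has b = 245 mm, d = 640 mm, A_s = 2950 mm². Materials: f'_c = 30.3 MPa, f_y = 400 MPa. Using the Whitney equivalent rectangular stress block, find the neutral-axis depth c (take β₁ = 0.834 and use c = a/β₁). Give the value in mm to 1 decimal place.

c ≈ 224.2 mm

T = A_s f_y = 2950 × 400 = 1180000 N = 1180 kN.
Setting C = 0.85 f'_c a b equal to T: a = 1180000/(0.85 × 30.3 × 245) = 187.005 mm.
With β₁ = 0.834, c = a/β₁ = 187.005/0.834 = 224.2 mm.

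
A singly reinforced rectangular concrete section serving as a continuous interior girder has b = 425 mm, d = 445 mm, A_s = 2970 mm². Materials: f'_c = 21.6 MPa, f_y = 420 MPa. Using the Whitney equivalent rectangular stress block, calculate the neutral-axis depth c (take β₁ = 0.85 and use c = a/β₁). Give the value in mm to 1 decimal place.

c ≈ 188.1 mm

T = A_s f_y = 2970 × 420 = 1247400 N = 1247.4 kN.
Setting C = 0.85 f'_c a b equal to T: a = 1247400/(0.85 × 21.6 × 425) = 159.862 mm.
With β₁ = 0.85, c = a/β₁ = 159.862/0.85 = 188.1 mm.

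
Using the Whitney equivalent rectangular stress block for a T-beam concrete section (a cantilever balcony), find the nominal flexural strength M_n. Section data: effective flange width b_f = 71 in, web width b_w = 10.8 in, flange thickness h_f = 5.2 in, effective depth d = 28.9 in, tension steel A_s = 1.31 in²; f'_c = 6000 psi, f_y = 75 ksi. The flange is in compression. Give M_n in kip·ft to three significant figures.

Tension: T = A_s f_y = 1.31 × 75 = 98.25 kips.
Try a within the flange: a = T/(0.85 f'_c b_f) = 98.25/(0.85 × 6 × 71) = 0.271 in.
Since a = 0.271 ≤ h_f = 5.2 in, the stress block lies entirely in the flange; analyse as a rectangular beam of width b_f.
M_n = T(d − a/2) = 98.25 × (28.9 − 0.1355) = 2826.1 kip·in.
M_n = 2826.1/12 = 235.51 kip·ft.

M_n ≈ 236 kip·ft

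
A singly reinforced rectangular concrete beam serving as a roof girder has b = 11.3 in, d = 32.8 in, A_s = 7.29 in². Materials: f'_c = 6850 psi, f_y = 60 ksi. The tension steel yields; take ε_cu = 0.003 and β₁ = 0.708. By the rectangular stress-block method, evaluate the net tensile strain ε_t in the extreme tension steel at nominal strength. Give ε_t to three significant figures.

ε_t ≈ 0.00748

a = A_s f_y/(0.85 f'_c b) = 6.648 in.
β₁ = 0.708, so c = a/β₁ = 6.648/0.708 = 9.390 in.
From the linear strain diagram with ε_cu = 0.003: ε_t = 0.003 (d − c)/c = 0.003 × (32.8 − 9.390)/9.390 = 0.00748.
Since ε_t ≥ 0.005, the section is tension-controlled.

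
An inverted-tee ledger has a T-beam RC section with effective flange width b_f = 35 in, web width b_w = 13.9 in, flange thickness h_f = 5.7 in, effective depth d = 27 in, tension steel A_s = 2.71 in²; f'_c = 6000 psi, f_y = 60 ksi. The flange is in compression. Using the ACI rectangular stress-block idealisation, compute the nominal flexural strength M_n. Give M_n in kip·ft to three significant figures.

M_n ≈ 360 kip·ft

Tension: T = A_s f_y = 2.71 × 60 = 162.6 kips.
Try a within the flange: a = T/(0.85 f'_c b_f) = 162.6/(0.85 × 6 × 35) = 0.911 in.
Since a = 0.911 ≤ h_f = 5.7 in, the stress block lies entirely in the flange; analyse as a rectangular beam of width b_f.
M_n = T(d − a/2) = 162.6 × (27 − 0.4555) = 4316.1 kip·in.
M_n = 4316.1/12 = 359.68 kip·ft.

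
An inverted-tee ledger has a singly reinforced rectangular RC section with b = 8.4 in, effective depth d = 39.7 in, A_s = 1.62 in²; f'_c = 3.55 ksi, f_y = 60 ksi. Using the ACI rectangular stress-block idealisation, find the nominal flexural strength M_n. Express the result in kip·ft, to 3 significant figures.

T = A_s f_y = 1.62 × 60 = 97.2 kips.
a = T/(0.85 f'_c b) = 97.2/(0.85 × 3.55 × 8.4) = 3.835 in.
M_n = T(d − a/2) = 97.2 × (39.7 − 1.9175) = 3672.5 kip·in = 3672.5/12 = 306.04 kip·ft.

M_n ≈ 306 kip·ft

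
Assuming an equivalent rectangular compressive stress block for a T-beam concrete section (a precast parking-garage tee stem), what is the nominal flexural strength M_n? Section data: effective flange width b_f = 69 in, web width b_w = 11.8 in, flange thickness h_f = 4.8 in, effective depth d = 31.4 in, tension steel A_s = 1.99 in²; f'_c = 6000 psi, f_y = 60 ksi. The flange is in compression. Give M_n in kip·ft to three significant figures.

M_n ≈ 311 kip·ft

Tension: T = A_s f_y = 1.99 × 60 = 119.4 kips.
Try a within the flange: a = T/(0.85 f'_c b_f) = 119.4/(0.85 × 6 × 69) = 0.339 in.
Since a = 0.339 ≤ h_f = 4.8 in, the stress block lies entirely in the flange; analyse as a rectangular beam of width b_f.
M_n = T(d − a/2) = 119.4 × (31.4 − 0.1695) = 3728.9 kip·in.
M_n = 3728.9/12 = 310.74 kip·ft.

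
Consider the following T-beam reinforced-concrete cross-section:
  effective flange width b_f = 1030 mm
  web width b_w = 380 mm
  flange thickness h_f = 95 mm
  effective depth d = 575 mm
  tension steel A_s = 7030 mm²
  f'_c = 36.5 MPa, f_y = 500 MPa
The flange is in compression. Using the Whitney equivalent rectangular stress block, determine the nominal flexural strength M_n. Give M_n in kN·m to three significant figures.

Tension: T = A_s f_y = 7030 × 500 = 3515000 N.
Try a within the flange: a = T/(0.85 f'_c b_f) = 3515000/(0.85 × 36.5 × 1030) = 110.00 mm.
a = 110.00 > h_f = 95 mm: the block extends into the web. Split into flange-overhang and web parts.
C_f = 0.85 f'_c (b_f − b_w) h_f = 0.85 × 36.5 × (1030 − 380) × 95 = 1915794 N.
Remaining web compression depth: a_w = (T − C_f)/(0.85 f'_c b_w) = (3515000 − 1915794)/(0.85 × 36.5 × 380) = 135.65 mm.
M_n = C_f(d − h_f/2) + (T − C_f)(d − a_w/2) = 1915794 × (575 − 47.5) + 1599206 × (575 − 67.825) = 1010.58 + 811.08 = 1821.66 × 10⁶ N·mm.
M_n = 1821.66 kN·m.

M_n ≈ 1820 kN·m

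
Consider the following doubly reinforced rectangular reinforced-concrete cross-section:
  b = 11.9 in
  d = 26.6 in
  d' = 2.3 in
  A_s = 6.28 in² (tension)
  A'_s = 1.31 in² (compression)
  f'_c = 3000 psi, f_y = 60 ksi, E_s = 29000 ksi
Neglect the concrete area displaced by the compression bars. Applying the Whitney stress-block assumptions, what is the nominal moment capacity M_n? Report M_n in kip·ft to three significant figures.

Assume both steels yield.
a = (A_s − A'_s) f_y/(0.85 f'_c b) = (6.28 − 1.31) × 60/(0.85 × 3 × 11.9) = 9.827 in.
c = a/β₁ = 9.827/0.85 = 11.561 in; ε'_s = 0.003(c − d')/c = 0.0024 ≥ ε_y = 0.0021, so the compression steel yields.
M_n = (A_s − A'_s) f_y (d − a/2) + A'_s f_y (d − d') = 298.2 × (26.6 − 4.9135) + 78.6 × (26.6 − 2.3) = 6466.9 + 1910.0 = 8376.9 kip·in = 8376.9/12 = 698.08 kip·ft.

M_n ≈ 698 kip·ft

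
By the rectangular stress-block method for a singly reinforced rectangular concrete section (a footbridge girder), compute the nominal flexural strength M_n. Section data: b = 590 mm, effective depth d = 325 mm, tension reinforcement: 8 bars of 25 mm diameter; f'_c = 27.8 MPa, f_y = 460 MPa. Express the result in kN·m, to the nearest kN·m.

A_s = 8 × 491 = 3928 mm².
T = A_s f_y = 3928 × 460 = 1806880 N = 1806.88 kN.
From C = T: a = T/(0.85 f'_c b) = 1806880/(0.85 × 27.8 × 590) = 129.60 mm.
M_n = T(d − a/2) = 1806.88 kN × (325 − 64.8) mm = 470.15 kN·m.

M_n ≈ 470 kN·m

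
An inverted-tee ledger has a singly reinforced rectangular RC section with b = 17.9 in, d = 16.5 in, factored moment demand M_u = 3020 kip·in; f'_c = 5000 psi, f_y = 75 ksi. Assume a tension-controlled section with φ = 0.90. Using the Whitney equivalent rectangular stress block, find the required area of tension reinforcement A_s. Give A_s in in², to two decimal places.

M_n = M_u/φ = 3020/0.90 = 3355.56 kip·in.
From M_n = 0.85 f'_c a b (d − a/2):
a = d − √(d² − 2M_n/(0.85 f'_c b)) = 16.5 − √(16.5² − 2 × 3355.56/(0.85 × 5 × 17.9)) = 2.934 in.
A_s = 0.85 f'_c a b / f_y = 0.85 × 5 × 2.934 × 17.9 / 75 = 2.976 in².

A_s ≈ 2.98 in²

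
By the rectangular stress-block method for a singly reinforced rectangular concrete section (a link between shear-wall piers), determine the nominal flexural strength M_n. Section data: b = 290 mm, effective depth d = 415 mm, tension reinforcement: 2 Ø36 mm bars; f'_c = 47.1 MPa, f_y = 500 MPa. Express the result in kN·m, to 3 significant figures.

M_n ≈ 378 kN·m

A_s = 2 × 1018 = 2036 mm².
T = A_s f_y = 2036 × 500 = 1018000 N = 1018 kN.
From C = T: a = T/(0.85 f'_c b) = 1018000/(0.85 × 47.1 × 290) = 87.68 mm.
M_n = T(d − a/2) = 1018 kN × (415 − 43.84) mm = 377.84 kN·m.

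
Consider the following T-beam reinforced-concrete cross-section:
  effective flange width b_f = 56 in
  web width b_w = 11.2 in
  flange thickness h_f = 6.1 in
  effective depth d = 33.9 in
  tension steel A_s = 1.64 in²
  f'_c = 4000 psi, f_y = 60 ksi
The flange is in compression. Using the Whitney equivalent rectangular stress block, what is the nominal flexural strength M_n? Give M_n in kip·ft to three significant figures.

Tension: T = A_s f_y = 1.64 × 60 = 98.4 kips.
Try a within the flange: a = T/(0.85 f'_c b_f) = 98.4/(0.85 × 4 × 56) = 0.517 in.
Since a = 0.517 ≤ h_f = 6.1 in, the stress block lies entirely in the flange; analyse as a rectangular beam of width b_f.
M_n = T(d − a/2) = 98.4 × (33.9 − 0.2585) = 3310.3 kip·in.
M_n = 3310.3/12 = 275.86 kip·ft.

M_n ≈ 276 kip·ft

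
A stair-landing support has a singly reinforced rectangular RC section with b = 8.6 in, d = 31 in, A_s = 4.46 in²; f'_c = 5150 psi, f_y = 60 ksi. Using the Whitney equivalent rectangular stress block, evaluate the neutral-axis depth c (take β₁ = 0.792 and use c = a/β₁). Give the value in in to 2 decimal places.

c ≈ 8.98 in

T = A_s f_y = 4.46 × 60 = 267.6 kips.
a = T/(0.85 f'_c b) = 267.6/(0.85 × 5.15 × 8.6) = 7.1082 in.
With β₁ = 0.792, c = a/β₁ = 7.1082/0.792 = 8.98 in.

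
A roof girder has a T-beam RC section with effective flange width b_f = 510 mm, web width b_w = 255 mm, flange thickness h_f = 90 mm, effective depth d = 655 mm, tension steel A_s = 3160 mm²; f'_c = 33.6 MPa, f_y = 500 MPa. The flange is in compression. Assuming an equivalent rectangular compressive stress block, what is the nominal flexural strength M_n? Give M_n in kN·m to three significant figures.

M_n ≈ 947 kN·m

Tension: T = A_s f_y = 3160 × 500 = 1580000 N.
Try a within the flange: a = T/(0.85 f'_c b_f) = 1580000/(0.85 × 33.6 × 510) = 108.47 mm.
a = 108.47 > h_f = 90 mm: the block extends into the web. Split into flange-overhang and web parts.
C_f = 0.85 f'_c (b_f − b_w) h_f = 0.85 × 33.6 × (510 − 255) × 90 = 655452 N.
Remaining web compression depth: a_w = (T − C_f)/(0.85 f'_c b_w) = (1580000 − 655452)/(0.85 × 33.6 × 255) = 126.95 mm.
M_n = C_f(d − h_f/2) + (T − C_f)(d − a_w/2) = 655452 × (655 − 45) + 924548 × (655 − 63.475) = 399.83 + 546.89 = 946.72 × 10⁶ N·mm.
M_n = 946.72 kN·m.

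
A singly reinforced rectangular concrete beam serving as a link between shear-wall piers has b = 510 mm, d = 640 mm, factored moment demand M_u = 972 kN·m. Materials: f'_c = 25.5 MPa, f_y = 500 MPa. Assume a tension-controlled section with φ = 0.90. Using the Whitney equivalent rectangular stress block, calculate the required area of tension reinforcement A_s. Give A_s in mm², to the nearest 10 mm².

M_n = M_u/φ = 972/0.90 = 1080 kN·m.
With M_n = 0.85 f'_c a b (d − a/2), solve the quadratic for a:
a = d − √(d² − 2M_n/(0.85 f'_c b)) = 640 − √(640² − 2 × 1080×10⁶/(0.85 × 25.5 × 510)) = 177.18 mm.
A_s = 0.85 f'_c a b / f_y = 0.85 × 25.5 × 177.18 × 510 / 500 = 3917.2 mm².

A_s ≈ 3920 mm²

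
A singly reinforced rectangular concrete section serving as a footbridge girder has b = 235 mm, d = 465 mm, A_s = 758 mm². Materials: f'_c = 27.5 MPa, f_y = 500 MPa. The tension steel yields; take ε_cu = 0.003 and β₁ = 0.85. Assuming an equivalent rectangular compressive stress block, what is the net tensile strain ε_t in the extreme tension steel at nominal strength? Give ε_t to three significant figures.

ε_t ≈ 0.0142

a = A_s f_y/(0.85 f'_c b) = 69.00 mm.
β₁ = 0.85, so c = a/β₁ = 69.00/0.85 = 81.18 mm.
From the linear strain diagram with ε_cu = 0.003: ε_t = 0.003 (d − c)/c = 0.003 × (465 − 81.18)/81.18 = 0.0142.
Since ε_t ≥ 0.005, the section is tension-controlled.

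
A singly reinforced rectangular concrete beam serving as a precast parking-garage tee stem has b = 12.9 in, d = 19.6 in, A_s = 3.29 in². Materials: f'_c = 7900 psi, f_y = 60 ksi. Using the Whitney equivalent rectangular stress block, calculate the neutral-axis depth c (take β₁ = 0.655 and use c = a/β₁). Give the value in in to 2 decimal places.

c ≈ 3.48 in

T = A_s f_y = 3.29 × 60 = 197.4 kips.
a = T/(0.85 f'_c b) = 197.4/(0.85 × 7.9 × 12.9) = 2.2788 in.
With β₁ = 0.655, c = a/β₁ = 2.2788/0.655 = 3.48 in.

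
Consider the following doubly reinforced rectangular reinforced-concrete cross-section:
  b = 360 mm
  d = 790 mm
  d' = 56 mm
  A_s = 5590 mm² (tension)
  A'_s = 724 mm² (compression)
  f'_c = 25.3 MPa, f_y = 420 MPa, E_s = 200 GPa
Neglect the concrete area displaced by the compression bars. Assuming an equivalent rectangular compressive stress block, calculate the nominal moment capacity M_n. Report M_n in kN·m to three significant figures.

Assume both tension and compression steel yield.
Net tension couple steel: A_s − A'_s = 4866 mm².
a = (A_s − A'_s) f_y / (0.85 f'_c b) = 2043720/(0.85 × 25.3 × 360) = 263.99 mm.
c = a/β₁ = 263.99/0.85 = 310.58 mm; ε'_s = 0.003(c − d')/c = 0.0025 ≥ f_y/E_s = 0.0021, so compression steel does yield.
M_n = (A_s − A'_s) f_y (d − a/2) + A'_s f_y (d − d') = [2043720 × (790 − 131.995) + 304080 × (790 − 56)] × 10⁻⁶ = 1344.78 + 223.19 = 1567.97 kN·m.

M_n ≈ 1570 kN·m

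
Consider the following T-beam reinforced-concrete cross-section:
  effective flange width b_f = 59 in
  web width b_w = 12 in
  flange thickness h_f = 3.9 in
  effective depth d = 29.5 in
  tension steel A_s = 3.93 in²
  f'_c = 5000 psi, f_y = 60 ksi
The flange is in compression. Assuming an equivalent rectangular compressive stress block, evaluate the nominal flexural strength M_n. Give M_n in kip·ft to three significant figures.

M_n ≈ 570 kip·ft

Tension: T = A_s f_y = 3.93 × 60 = 235.8 kips.
Try a within the flange: a = T/(0.85 f'_c b_f) = 235.8/(0.85 × 5 × 59) = 0.940 in.
Since a = 0.940 ≤ h_f = 3.9 in, the stress block lies entirely in the flange; analyse as a rectangular beam of width b_f.
M_n = T(d − a/2) = 235.8 × (29.5 − 0.47) = 6845.3 kip·in.
M_n = 6845.3/12 = 570.44 kip·ft.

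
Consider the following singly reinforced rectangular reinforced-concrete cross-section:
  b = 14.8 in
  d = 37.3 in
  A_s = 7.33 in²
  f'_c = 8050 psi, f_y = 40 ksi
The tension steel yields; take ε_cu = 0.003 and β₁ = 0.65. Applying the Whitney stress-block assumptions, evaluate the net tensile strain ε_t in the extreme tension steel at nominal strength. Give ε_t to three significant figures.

a = A_s f_y/(0.85 f'_c b) = 2.895 in.
β₁ = 0.65, so c = a/β₁ = 2.895/0.65 = 4.454 in.
From the linear strain diagram with ε_cu = 0.003: ε_t = 0.003 (d − c)/c = 0.003 × (37.3 − 4.454)/4.454 = 0.0221.
Since ε_t ≥ 0.005, the section is tension-controlled.

ε_t ≈ 0.0221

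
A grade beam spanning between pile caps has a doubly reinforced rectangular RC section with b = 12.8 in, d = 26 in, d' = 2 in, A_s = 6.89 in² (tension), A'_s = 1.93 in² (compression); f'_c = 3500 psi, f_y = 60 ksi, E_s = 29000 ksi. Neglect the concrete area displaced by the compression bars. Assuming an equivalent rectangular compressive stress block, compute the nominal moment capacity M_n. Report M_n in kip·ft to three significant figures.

M_n ≈ 779 kip·ft

Assume both steels yield.
a = (A_s − A'_s) f_y/(0.85 f'_c b) = (6.89 − 1.93) × 60/(0.85 × 3.5 × 12.8) = 7.815 in.
c = a/β₁ = 7.815/0.85 = 9.194 in; ε'_s = 0.003(c − d')/c = 0.0023 ≥ ε_y = 0.0021, so the compression steel yields.
M_n = (A_s − A'_s) f_y (d − a/2) + A'_s f_y (d − d') = 297.6 × (26 − 3.9075) + 115.8 × (26 − 2) = 6574.7 + 2779.2 = 9353.9 kip·in = 9353.9/12 = 779.49 kip·ft.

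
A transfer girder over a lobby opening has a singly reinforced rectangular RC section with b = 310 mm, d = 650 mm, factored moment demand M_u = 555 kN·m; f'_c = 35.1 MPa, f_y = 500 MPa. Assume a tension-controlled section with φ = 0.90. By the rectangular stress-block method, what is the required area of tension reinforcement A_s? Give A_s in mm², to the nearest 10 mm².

M_n = M_u/φ = 555/0.90 = 616.667 kN·m.
With M_n = 0.85 f'_c a b (d − a/2), solve the quadratic for a:
a = d − √(d² − 2M_n/(0.85 f'_c b)) = 650 − √(650² − 2 × 616.667×10⁶/(0.85 × 35.1 × 310)) = 112.27 mm.
A_s = 0.85 f'_c a b / f_y = 0.85 × 35.1 × 112.27 × 310 / 500 = 2076.7 mm².

A_s ≈ 2080 mm²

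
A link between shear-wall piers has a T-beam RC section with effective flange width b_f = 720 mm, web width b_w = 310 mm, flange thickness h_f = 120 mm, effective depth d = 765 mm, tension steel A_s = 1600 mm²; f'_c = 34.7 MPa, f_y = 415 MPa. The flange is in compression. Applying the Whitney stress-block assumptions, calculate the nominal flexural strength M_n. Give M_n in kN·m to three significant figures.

M_n ≈ 498 kN·m

Tension: T = A_s f_y = 1600 × 415 = 664000 N.
Try a within the flange: a = T/(0.85 f'_c b_f) = 664000/(0.85 × 34.7 × 720) = 31.27 mm.
Since a = 31.27 ≤ h_f = 120 mm, the stress block lies entirely in the flange; analyse as a rectangular beam of width b_f.
M_n = T(d − a/2) = 664000 × (765 − 15.635) = 497.58 × 10⁶ N·mm.
M_n = 497.58 kN·m.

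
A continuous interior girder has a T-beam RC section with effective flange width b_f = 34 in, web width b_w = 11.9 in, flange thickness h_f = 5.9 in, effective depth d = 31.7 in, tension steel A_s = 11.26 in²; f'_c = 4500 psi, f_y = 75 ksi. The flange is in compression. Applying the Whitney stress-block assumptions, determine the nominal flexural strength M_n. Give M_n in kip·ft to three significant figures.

M_n ≈ 2000 kip·ft

Tension: T = A_s f_y = 11.26 × 75 = 844.5 kips.
Try a within the flange: a = T/(0.85 f'_c b_f) = 844.5/(0.85 × 4.5 × 34) = 6.494 in.
a = 6.494 > h_f = 5.9 in: the block extends into the web. Split into flange-overhang and web parts.
C_f = 0.85 f'_c (b_f − b_w) h_f = 0.85 × 4.5 × (34 − 11.9) × 5.9 = 498.7 kips.
Remaining web compression depth: a_w = (T − C_f)/(0.85 f'_c b_w) = (844.5 − 498.7)/(0.85 × 4.5 × 11.9) = 7.597 in.
M_n = C_f(d − h_f/2) + (T − C_f)(d − a_w/2) = 498.7 × (31.7 − 2.95) + 345.8 × (31.7 − 3.7985) = 14337.6 + 9648.3 = 23985.9 kip·in.
M_n = 23985.9/12 = 1998.83 kip·ft.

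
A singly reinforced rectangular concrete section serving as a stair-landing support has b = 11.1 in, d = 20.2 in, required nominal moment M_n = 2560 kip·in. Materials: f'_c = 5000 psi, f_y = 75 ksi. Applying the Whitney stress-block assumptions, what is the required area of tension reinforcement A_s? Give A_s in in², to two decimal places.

A_s ≈ 1.82 in²

From M_n = 0.85 f'_c a b (d − a/2):
a = d − √(d² − 2M_n/(0.85 f'_c b)) = 20.2 − √(20.2² − 2 × 2560/(0.85 × 5 × 11.1)) = 2.894 in.
A_s = 0.85 f'_c a b / f_y = 0.85 × 5 × 2.894 × 11.1 / 75 = 1.820 in².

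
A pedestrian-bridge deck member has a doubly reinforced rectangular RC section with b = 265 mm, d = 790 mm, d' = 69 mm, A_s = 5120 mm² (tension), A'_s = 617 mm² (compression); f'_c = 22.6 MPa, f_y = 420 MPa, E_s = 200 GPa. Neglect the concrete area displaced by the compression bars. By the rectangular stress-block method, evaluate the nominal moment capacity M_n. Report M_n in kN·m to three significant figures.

Assume both tension and compression steel yield.
Net tension couple steel: A_s − A'_s = 4503 mm².
a = (A_s − A'_s) f_y / (0.85 f'_c b) = 1891260/(0.85 × 22.6 × 265) = 371.52 mm.
c = a/β₁ = 371.52/0.85 = 437.08 mm; ε'_s = 0.003(c − d')/c = 0.0025 ≥ f_y/E_s = 0.0021, so compression steel does yield.
M_n = (A_s − A'_s) f_y (d − a/2) + A'_s f_y (d − d') = [1891260 × (790 − 185.76) + 259140 × (790 − 69)] × 10⁻⁶ = 1142.77 + 186.84 = 1329.61 kN·m.

M_n ≈ 1330 kN·m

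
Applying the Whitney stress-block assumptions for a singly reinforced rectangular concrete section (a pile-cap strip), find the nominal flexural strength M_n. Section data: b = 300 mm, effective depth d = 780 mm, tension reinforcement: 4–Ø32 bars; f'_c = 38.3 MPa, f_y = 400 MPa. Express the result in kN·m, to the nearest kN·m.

M_n ≈ 919 kN·m

A_s = 4 × 804 = 3216 mm².
T = A_s f_y = 3216 × 400 = 1286400 N = 1286.4 kN.
From C = T: a = T/(0.85 f'_c b) = 1286400/(0.85 × 38.3 × 300) = 131.72 mm.
M_n = T(d − a/2) = 1286.4 kN × (780 − 65.86) mm = 918.67 kN·m.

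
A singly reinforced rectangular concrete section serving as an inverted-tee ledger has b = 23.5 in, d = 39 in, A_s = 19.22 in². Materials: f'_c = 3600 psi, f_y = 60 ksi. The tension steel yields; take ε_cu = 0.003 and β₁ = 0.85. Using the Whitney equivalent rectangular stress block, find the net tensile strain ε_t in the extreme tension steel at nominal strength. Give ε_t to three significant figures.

a = A_s f_y/(0.85 f'_c b) = 16.037 in.
β₁ = 0.85, so c = a/β₁ = 16.037/0.85 = 18.867 in.
From the linear strain diagram with ε_cu = 0.003: ε_t = 0.003 (d − c)/c = 0.003 × (39 − 18.867)/18.867 = 0.00320.
ε_t < 0.004 — the section is over-reinforced for flexure under ACI limits.

ε_t ≈ 0.00320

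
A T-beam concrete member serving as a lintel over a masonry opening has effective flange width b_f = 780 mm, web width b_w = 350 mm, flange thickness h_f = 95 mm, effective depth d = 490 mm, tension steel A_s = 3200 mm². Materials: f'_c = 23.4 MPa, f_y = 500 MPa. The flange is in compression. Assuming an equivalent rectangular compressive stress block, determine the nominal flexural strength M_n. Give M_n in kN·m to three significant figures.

M_n ≈ 701 kN·m

Tension: T = A_s f_y = 3200 × 500 = 1600000 N.
Try a within the flange: a = T/(0.85 f'_c b_f) = 1600000/(0.85 × 23.4 × 780) = 103.13 mm.
a = 103.13 > h_f = 95 mm: the block extends into the web. Split into flange-overhang and web parts.
C_f = 0.85 f'_c (b_f − b_w) h_f = 0.85 × 23.4 × (780 − 350) × 95 = 812507 N.
Remaining web compression depth: a_w = (T − C_f)/(0.85 f'_c b_w) = (1600000 − 812507)/(0.85 × 23.4 × 350) = 113.12 mm.
M_n = C_f(d − h_f/2) + (T − C_f)(d − a_w/2) = 812507 × (490 − 47.5) + 787493 × (490 − 56.56) = 359.53 + 341.33 = 700.86 × 10⁶ N·mm.
M_n = 700.86 kN·m.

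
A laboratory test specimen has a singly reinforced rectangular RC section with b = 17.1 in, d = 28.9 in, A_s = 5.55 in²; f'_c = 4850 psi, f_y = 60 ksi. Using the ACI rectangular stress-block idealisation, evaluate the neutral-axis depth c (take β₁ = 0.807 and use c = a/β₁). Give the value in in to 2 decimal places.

c ≈ 5.85 in

T = A_s f_y = 5.55 × 60 = 333 kips.
a = T/(0.85 f'_c b) = 333/(0.85 × 4.85 × 17.1) = 4.7238 in.
With β₁ = 0.807, c = a/β₁ = 4.7238/0.807 = 5.85 in.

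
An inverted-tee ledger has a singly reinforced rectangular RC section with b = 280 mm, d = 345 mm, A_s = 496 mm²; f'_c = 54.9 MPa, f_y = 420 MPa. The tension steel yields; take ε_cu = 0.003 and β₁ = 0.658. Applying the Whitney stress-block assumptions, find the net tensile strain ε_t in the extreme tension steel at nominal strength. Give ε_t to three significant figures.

a = A_s f_y/(0.85 f'_c b) = 15.94 mm.
β₁ = 0.658, so c = a/β₁ = 15.94/0.658 = 24.22 mm.
From the linear strain diagram with ε_cu = 0.003: ε_t = 0.003 (d − c)/c = 0.003 × (345 − 24.22)/24.22 = 0.0397.
Since ε_t ≥ 0.005, the section is tension-controlled.

ε_t ≈ 0.0397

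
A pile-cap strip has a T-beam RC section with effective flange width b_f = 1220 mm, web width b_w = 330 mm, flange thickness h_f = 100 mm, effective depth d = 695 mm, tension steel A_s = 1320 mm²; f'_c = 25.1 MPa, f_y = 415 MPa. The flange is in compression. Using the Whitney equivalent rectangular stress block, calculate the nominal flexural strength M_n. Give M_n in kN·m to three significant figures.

Tension: T = A_s f_y = 1320 × 415 = 547800 N.
Try a within the flange: a = T/(0.85 f'_c b_f) = 547800/(0.85 × 25.1 × 1220) = 21.05 mm.
Since a = 21.05 ≤ h_f = 100 mm, the stress block lies entirely in the flange; analyse as a rectangular beam of width b_f.
M_n = T(d − a/2) = 547800 × (695 − 10.525) = 374.96 × 10⁶ N·mm.
M_n = 374.96 kN·m.

M_n ≈ 375 kN·m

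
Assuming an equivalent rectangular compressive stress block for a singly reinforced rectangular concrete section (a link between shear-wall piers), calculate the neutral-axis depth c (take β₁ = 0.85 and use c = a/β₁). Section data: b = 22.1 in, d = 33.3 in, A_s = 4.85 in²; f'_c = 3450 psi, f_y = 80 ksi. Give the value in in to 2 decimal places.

T = A_s f_y = 4.85 × 80 = 388 kips.
a = T/(0.85 f'_c b) = 388/(0.85 × 3.45 × 22.1) = 5.9869 in.
With β₁ = 0.85, c = a/β₁ = 5.9869/0.85 = 7.04 in.

c ≈ 7.04 in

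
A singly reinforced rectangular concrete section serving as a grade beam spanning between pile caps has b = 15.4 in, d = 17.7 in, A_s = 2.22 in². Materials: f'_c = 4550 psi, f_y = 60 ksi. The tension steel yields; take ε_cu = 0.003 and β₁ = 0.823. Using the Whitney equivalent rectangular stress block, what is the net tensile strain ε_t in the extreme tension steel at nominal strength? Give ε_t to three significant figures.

ε_t ≈ 0.0165

a = A_s f_y/(0.85 f'_c b) = 2.236 in.
β₁ = 0.823, so c = a/β₁ = 2.236/0.823 = 2.717 in.
From the linear strain diagram with ε_cu = 0.003: ε_t = 0.003 (d − c)/c = 0.003 × (17.7 − 2.717)/2.717 = 0.0165.
Since ε_t ≥ 0.005, the section is tension-controlled.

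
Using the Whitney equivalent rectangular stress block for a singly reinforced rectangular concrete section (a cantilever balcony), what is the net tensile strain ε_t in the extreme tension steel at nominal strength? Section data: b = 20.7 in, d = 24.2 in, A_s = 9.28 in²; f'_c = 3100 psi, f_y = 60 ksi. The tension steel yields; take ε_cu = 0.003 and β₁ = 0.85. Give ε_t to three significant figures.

ε_t ≈ 0.00305

a = A_s f_y/(0.85 f'_c b) = 10.208 in.
β₁ = 0.85, so c = a/β₁ = 10.208/0.85 = 12.009 in.
From the linear strain diagram with ε_cu = 0.003: ε_t = 0.003 (d − c)/c = 0.003 × (24.2 − 12.009)/12.009 = 0.00305.
ε_t < 0.004 — the section is over-reinforced for flexure under ACI limits.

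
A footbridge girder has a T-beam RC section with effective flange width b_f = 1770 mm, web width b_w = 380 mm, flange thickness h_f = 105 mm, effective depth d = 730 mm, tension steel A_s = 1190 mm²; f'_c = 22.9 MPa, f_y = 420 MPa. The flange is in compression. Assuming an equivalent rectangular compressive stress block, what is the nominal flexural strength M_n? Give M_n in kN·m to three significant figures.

Tension: T = A_s f_y = 1190 × 420 = 499800 N.
Try a within the flange: a = T/(0.85 f'_c b_f) = 499800/(0.85 × 22.9 × 1770) = 14.51 mm.
Since a = 14.51 ≤ h_f = 105 mm, the stress block lies entirely in the flange; analyse as a rectangular beam of width b_f.
M_n = T(d − a/2) = 499800 × (730 − 7.255) = 361.23 × 10⁶ N·mm.
M_n = 361.23 kN·m.

M_n ≈ 361 kN·m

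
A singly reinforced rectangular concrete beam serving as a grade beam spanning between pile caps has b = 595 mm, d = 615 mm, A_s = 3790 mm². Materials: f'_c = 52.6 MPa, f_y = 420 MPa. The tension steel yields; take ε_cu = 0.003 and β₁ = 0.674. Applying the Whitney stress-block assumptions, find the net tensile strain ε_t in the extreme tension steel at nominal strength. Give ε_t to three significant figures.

ε_t ≈ 0.0178

a = A_s f_y/(0.85 f'_c b) = 59.84 mm.
β₁ = 0.674, so c = a/β₁ = 59.84/0.674 = 88.78 mm.
From the linear strain diagram with ε_cu = 0.003: ε_t = 0.003 (d − c)/c = 0.003 × (615 − 88.78)/88.78 = 0.0178.
Since ε_t ≥ 0.005, the section is tension-controlled.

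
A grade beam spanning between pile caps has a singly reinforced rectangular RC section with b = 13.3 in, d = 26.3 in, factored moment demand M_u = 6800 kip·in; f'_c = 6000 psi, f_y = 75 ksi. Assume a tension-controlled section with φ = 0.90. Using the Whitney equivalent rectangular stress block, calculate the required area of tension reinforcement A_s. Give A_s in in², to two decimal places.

A_s ≈ 4.20 in²

M_n = M_u/φ = 6800/0.90 = 7555.56 kip·in.
From M_n = 0.85 f'_c a b (d − a/2):
a = d − √(d² − 2M_n/(0.85 f'_c b)) = 26.3 − √(26.3² − 2 × 7555.56/(0.85 × 6 × 13.3)) = 4.646 in.
A_s = 0.85 f'_c a b / f_y = 0.85 × 6 × 4.646 × 13.3 / 75 = 4.202 in².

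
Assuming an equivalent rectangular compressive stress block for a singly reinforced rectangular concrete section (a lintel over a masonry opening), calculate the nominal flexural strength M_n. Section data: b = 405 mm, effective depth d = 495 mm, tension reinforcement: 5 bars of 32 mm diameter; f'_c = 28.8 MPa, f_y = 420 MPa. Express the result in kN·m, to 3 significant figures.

A_s = 5 × 804 = 4020 mm².
T = A_s f_y = 4020 × 420 = 1688400 N = 1688.4 kN.
From C = T: a = T/(0.85 f'_c b) = 1688400/(0.85 × 28.8 × 405) = 170.30 mm.
M_n = T(d − a/2) = 1688.4 kN × (495 − 85.15) mm = 691.99 kN·m.

M_n ≈ 692 kN·m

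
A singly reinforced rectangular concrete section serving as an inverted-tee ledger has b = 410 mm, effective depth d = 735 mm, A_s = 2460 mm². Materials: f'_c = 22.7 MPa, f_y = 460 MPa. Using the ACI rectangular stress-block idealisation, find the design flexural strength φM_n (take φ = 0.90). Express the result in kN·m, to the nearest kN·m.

T = A_s f_y = 2460 × 460 = 1131600 N = 1131.6 kN.
From C = T: a = T/(0.85 f'_c b) = 1131600/(0.85 × 22.7 × 410) = 143.04 mm.
M_n = T(d − a/2) = 1131.6 kN × (735 − 71.52) mm = 750.79 kN·m.
φM_n = 0.90 × 750.79 = 675.71 kN·m.

φM_n ≈ 676 kN·m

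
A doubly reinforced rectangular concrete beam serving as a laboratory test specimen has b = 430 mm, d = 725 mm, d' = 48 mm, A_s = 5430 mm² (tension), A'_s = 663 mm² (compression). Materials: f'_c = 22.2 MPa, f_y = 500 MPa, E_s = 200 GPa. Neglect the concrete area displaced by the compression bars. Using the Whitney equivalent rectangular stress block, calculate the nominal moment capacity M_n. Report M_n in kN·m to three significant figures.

Assume both tension and compression steel yield.
Net tension couple steel: A_s − A'_s = 4767 mm².
a = (A_s − A'_s) f_y / (0.85 f'_c b) = 2383500/(0.85 × 22.2 × 430) = 293.75 mm.
c = a/β₁ = 293.75/0.85 = 345.59 mm; ε'_s = 0.003(c − d')/c = 0.0026 ≥ f_y/E_s = 0.0025, so compression steel does yield.
M_n = (A_s − A'_s) f_y (d − a/2) + A'_s f_y (d − d') = [2383500 × (725 − 146.875) + 331500 × (725 − 48)] × 10⁻⁶ = 1377.96 + 224.43 = 1602.39 kN·m.

M_n ≈ 1600 kN·m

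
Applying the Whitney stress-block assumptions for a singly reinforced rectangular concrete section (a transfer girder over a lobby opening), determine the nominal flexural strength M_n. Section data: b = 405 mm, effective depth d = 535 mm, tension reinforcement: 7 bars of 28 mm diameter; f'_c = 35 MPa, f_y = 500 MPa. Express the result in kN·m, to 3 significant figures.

M_n ≈ 961 kN·m

A_s = 7 × 616 = 4312 mm².
T = A_s f_y = 4312 × 500 = 2156000 N = 2156 kN.
From C = T: a = T/(0.85 f'_c b) = 2156000/(0.85 × 35 × 405) = 178.94 mm.
M_n = T(d − a/2) = 2156 kN × (535 − 89.47) mm = 960.56 kN·m.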